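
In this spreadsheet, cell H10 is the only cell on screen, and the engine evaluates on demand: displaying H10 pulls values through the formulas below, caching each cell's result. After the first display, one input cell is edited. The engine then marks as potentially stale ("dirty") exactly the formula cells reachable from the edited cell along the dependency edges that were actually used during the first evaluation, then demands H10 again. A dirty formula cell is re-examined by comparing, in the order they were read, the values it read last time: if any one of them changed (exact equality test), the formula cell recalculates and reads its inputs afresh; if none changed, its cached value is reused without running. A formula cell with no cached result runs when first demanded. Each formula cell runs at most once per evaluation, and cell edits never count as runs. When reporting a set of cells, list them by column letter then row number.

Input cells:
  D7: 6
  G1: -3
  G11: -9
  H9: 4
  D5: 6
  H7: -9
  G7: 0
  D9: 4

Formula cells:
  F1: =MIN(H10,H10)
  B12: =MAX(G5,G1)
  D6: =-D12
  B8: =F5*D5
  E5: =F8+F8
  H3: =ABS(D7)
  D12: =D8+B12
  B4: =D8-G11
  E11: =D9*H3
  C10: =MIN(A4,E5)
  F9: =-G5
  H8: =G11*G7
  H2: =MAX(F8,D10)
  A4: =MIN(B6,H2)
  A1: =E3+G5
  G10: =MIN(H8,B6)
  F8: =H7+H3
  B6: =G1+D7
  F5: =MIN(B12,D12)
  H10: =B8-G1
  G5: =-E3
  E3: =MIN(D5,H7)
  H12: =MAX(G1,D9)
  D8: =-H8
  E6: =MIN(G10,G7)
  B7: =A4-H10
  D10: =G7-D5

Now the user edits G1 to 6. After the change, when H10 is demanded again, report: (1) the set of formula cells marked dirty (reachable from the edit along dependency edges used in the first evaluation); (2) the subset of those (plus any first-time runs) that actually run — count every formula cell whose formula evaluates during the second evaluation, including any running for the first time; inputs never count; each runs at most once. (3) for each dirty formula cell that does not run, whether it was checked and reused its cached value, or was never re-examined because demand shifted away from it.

Dirty set: B8, B12, D12, F5, H10.
Run set: B12, H10 (2 run).
Re-examined without running (cache reused): B8, D12, F5.
The important point: at D12 every value read last time is unchanged, so the dirty flag clears without a run.

Initial pass — values computed on the first demand:
  E3 = MIN(6, -9) = -9
  G5 = -(-9) = 9
  B12 = MAX(9, -3) = 9
  H8 = -9 * 0 = 0
  D8 = -(0) = 0
  D12 = 0 + 9 = 9
  F5 = MIN(9, 9) = 9
  B8 = 9 * 6 = 54
  H10 = 54 - -3 = 57

Second demand — change propagation:
  B12: re-runs because G1 -3->6; new result 9 (unchanged).
  D12: re-examined; everything it read last time is the same (D8 unchanged, B12 unchanged) — cache 9 kept, no run.
  F5: re-examined; everything it read last time is the same (B12 unchanged, D12 unchanged) — cache 9 kept, no run.
  B8: re-examined; everything it read last time is the same (F5 unchanged, D5 unchanged) — cache 54 kept, no run.
  H10: re-runs because G1 -3->6; new result 48.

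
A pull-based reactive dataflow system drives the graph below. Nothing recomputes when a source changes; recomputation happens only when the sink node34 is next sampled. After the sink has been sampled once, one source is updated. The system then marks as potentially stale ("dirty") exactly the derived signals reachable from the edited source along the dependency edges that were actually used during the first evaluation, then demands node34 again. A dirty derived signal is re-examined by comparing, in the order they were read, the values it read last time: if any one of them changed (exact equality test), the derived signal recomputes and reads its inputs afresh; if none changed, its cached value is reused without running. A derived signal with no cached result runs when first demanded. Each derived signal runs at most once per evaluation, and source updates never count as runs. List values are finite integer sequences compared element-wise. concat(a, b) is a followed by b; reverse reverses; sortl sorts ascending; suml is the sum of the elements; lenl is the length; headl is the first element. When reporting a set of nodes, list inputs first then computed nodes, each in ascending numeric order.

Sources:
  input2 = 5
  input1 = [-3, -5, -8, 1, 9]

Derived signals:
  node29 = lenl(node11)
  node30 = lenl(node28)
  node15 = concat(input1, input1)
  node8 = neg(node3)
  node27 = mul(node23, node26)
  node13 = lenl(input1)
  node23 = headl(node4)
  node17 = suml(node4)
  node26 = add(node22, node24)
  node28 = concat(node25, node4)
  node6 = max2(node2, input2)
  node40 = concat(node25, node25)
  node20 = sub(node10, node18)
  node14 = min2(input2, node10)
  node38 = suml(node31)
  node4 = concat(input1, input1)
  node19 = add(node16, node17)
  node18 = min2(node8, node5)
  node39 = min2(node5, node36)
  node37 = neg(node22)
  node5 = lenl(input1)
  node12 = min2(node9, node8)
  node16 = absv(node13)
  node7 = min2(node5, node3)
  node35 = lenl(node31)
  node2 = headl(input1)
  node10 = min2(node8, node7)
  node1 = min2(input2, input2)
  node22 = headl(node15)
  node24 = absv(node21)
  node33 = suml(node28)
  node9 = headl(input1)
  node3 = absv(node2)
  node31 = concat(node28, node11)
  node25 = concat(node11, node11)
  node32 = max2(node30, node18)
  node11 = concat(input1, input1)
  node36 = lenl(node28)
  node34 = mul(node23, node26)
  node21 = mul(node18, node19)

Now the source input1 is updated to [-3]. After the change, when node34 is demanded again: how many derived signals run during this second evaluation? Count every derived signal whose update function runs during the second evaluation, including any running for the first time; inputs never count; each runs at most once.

First evaluation (everything demanded from the output):
  node2 = headl([-3, -5, -8, 1, 9]) = -3
  node3 = absv(-3) = 3
  node4 = concat([-3, -5, -8, 1, 9], [-3, -5, -8, 1, 9]) = [-3, -5, -8, 1, 9, -3, -5, -8, 1, 9]
  node5 = lenl([-3, -5, -8, 1, 9]) = 5
  node8 = neg(3) = -3
  node13 = lenl([-3, -5, -8, 1, 9]) = 5
  node15 = concat([-3, -5, -8, 1, 9], [-3, -5, -8, 1, 9]) = [-3, -5, -8, 1, 9, -3, -5, -8, 1, 9]
  node16 = absv(5) = 5
  node17 = suml([-3, -5, -8, 1, 9, -3, -5, -8, 1, 9]) = -12
  node18 = min2(-3, 5) = -3
  node19 = add(5, -12) = -7
  node21 = mul(-3, -7) = 21
  node22 = headl([-3, -5, -8, 1, 9, -3, -5, -8, 1, 9]) = -3
  node23 = headl([-3, -5, -8, 1, 9, -3, -5, -8, 1, 9]) = -3
  node24 = absv(21) = 21
  node26 = add(-3, 21) = 18
  node34 = mul(-3, 18) = -54

Propagation after the edit:
  node2: runs — input1 [-3, -5, -8, 1, 9]->[-3]; result -3 (same value as before).
  node3: checked — values it read are unchanged (node2 unchanged); reused cached 3 without running.
  node4: runs — input1 [-3, -5, -8, 1, 9]->[-3]; input1 [-3, -5, -8, 1, 9]->[-3]; result [-3, -3].
  node5: runs — input1 [-3, -5, -8, 1, 9]->[-3]; result 1.
  node8: checked — values it read are unchanged (node3 unchanged); reused cached -3 without running.
  node13: runs — input1 [-3, -5, -8, 1, 9]->[-3]; result 1.
  node15: runs — input1 [-3, -5, -8, 1, 9]->[-3]; input1 [-3, -5, -8, 1, 9]->[-3]; result [-3, -3].
  node16: runs — node13 5->1; result 1.
  node17: runs — node4 [-3, -5, -8, 1, 9, -3, -5, -8, 1, 9]->[-3, -3]; result -6.
  node18: runs — node5 5->1; result -3 (same value as before).
  node19: runs — node16 5->1; node17 -12->-6; result -5.
  node21: runs — node19 -7->-5; result 15.
  node22: runs — node15 [-3, -5, -8, 1, 9, -3, -5, -8, 1, 9]->[-3, -3]; result -3 (same value as before).
  node23: runs — node4 [-3, -5, -8, 1, 9, -3, -5, -8, 1, 9]->[-3, -3]; result -3 (same value as before).
  node24: runs — node21 21->15; result 15.
  node26: runs — node24 21->15; result 12.
  node34: runs — node26 18->12; result -36.

Key observation: the cutoff stops propagation at node3 — its inputs' values are unchanged, so it reuses its cache.

Derived signals that run: node2, node4, node5, node13, node15, node16, node17, node18, node19, node21, node22, node23, node24, node26, node34 — 15 in total.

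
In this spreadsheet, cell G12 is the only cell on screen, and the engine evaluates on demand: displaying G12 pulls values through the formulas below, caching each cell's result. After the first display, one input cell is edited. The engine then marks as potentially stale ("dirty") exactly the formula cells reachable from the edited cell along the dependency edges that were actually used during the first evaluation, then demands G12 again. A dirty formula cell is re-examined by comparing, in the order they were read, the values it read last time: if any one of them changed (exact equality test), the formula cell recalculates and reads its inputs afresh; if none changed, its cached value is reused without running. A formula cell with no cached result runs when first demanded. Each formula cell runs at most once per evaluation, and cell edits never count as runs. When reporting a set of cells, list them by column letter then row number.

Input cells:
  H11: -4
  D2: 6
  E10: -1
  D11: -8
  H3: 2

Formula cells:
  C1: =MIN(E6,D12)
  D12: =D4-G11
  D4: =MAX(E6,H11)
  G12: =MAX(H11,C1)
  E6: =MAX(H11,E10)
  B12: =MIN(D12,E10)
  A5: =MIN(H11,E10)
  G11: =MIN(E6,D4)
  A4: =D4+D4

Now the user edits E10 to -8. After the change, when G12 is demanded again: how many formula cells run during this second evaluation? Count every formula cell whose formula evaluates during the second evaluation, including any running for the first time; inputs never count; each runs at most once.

Initial pass — values computed on the first demand:
  E6 = MAX(-4, -1) = -1
  D4 = MAX(-1, -4) = -1
  G11 = MIN(-1, -1) = -1
  D12 = -1 - -1 = 0
  C1 = MIN(-1, 0) = -1
  G12 = MAX(-4, -1) = -1

Second demand — change propagation:
  E6: re-runs because E10 -1->-8; new result -4.
  D4: re-runs because E6 -1->-4; new result -4.
  G11: re-runs because E6 -1->-4; D4 -1->-4; new result -4.
  D12: re-runs because D4 -1->-4; G11 -1->-4; new result 0 (unchanged).
  C1: re-runs because E6 -1->-4; new result -4.
  G12: re-runs because C1 -1->-4; new result -4.

Run set: C1, D4, D12, E6, G11, G12 (6 run).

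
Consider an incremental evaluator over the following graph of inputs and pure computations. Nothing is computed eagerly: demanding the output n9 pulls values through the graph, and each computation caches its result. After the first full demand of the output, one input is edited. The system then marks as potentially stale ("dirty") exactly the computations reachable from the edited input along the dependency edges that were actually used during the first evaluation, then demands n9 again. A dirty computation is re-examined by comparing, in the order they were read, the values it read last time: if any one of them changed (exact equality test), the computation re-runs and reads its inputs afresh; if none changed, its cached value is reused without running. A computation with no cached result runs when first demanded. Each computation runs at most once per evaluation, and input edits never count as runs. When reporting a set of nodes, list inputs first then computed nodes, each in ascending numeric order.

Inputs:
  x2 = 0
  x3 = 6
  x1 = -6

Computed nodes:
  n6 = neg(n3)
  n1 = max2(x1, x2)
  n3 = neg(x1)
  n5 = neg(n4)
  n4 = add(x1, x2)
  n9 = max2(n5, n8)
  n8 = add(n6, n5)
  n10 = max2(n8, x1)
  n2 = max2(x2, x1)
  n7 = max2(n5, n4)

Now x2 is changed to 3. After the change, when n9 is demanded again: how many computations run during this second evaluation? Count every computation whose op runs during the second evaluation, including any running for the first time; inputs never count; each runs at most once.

Run set: n4, n5, n8, n9 (4 run).

Initial pass — values computed on the first demand:
  n3 = neg(-6) = 6
  n4 = add(-6, 0) = -6
  n5 = neg(-6) = 6
  n6 = neg(6) = -6
  n8 = add(-6, 6) = 0
  n9 = max2(6, 0) = 6

Second demand — change propagation:
  n4: re-runs because x2 0->3; new result -3.
  n5: re-runs because n4 -6->-3; new result 3.
  n8: re-runs because n5 6->3; new result -3.
  n9: re-runs because n5 6->3; n8 0->-3; new result 3.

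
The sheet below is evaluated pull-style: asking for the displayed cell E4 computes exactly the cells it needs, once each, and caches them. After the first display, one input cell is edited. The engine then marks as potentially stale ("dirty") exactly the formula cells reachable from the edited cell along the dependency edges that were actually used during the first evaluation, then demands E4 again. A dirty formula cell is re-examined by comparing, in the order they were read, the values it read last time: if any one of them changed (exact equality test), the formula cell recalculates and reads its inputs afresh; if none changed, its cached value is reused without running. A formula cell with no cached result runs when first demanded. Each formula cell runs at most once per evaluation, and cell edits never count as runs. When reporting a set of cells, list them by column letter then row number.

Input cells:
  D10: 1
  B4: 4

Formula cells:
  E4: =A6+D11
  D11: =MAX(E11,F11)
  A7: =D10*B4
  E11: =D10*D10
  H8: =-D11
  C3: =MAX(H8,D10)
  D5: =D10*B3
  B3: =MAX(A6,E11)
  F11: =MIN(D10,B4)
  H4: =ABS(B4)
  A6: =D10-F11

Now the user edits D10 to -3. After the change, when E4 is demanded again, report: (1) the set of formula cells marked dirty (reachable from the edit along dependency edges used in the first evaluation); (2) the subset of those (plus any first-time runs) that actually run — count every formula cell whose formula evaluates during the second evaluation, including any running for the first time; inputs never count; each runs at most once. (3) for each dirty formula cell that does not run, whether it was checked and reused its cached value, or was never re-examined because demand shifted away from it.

The edit dirties: A6, D11, E4, E11, F11.
5 formula cells run: A6, D11, E4, E11, F11.
No dirty formula cell escaped a run.

First demand of the output computes:
  E11 = 1 * 1 = 1
  F11 = MIN(1, 4) = 1
  A6 = 1 - 1 = 0
  D11 = MAX(1, 1) = 1
  E4 = 0 + 1 = 1

After the edit, cleaning proceeds:
  E11: a read changed (D10 1->-3; D10 1->-3) — executes, giving 9.
  F11: a read changed (D10 1->-3) — executes, giving -3.
  A6: a read changed (D10 1->-3; F11 1->-3) — executes, giving 0 — identical to its old value.
  D11: a read changed (E11 1->9; F11 1->-3) — executes, giving 9.
  E4: a read changed (D11 1->9) — executes, giving 9.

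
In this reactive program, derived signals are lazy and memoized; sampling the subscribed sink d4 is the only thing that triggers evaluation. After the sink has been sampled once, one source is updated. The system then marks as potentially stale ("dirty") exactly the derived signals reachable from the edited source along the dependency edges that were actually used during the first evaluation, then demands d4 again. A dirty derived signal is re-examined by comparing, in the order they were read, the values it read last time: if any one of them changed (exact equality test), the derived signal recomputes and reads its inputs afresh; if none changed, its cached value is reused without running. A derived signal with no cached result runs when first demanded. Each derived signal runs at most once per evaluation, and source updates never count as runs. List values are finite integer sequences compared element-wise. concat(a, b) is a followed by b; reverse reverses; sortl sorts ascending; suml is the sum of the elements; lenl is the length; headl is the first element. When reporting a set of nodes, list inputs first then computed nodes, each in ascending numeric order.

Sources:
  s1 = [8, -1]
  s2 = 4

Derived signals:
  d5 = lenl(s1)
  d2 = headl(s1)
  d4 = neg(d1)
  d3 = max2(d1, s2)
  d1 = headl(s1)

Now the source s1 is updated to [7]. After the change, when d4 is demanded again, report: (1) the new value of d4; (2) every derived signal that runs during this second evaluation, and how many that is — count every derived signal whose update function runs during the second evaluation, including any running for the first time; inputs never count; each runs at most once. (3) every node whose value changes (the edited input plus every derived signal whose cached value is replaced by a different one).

Demanding d4 again yields -7.
2 derived signals run: d1, d4.
The nodes whose values change: s1, d1, d4.

First demand of the output computes:
  d1 = headl([8, -1]) = 8
  d4 = neg(8) = -8

After the edit, cleaning proceeds:
  d1: a read changed (s1 [8, -1]->[7]) — executes, giving 7.
  d4: a read changed (d1 8->7) — executes, giving -7.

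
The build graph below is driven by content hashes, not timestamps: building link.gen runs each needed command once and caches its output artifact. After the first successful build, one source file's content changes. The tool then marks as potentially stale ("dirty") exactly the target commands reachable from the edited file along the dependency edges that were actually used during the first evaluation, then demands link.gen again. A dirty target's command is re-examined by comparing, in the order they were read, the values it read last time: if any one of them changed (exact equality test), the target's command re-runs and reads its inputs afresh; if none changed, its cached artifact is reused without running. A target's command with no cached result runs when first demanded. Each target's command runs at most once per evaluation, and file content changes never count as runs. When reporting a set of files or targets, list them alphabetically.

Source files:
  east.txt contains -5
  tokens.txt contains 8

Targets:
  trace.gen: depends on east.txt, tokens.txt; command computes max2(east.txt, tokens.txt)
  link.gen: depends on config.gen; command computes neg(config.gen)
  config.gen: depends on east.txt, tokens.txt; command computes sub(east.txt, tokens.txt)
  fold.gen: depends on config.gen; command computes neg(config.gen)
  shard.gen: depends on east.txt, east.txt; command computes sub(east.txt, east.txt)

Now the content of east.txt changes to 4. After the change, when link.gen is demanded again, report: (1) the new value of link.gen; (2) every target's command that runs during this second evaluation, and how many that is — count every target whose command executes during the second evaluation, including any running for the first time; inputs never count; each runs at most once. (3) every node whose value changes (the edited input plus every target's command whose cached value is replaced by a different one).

link.gen now evaluates to 4.
Run set: config.gen, link.gen (2 run).
Changed values: config.gen, east.txt, link.gen.

Initial pass — values computed on the first demand:
  config.gen = sub(-5, 8) = -13
  link.gen = neg(-13) = 13

Second demand — change propagation:
  config.gen: re-runs because east.txt -5->4; new result -4.
  link.gen: re-runs because config.gen -13->-4; new result 4.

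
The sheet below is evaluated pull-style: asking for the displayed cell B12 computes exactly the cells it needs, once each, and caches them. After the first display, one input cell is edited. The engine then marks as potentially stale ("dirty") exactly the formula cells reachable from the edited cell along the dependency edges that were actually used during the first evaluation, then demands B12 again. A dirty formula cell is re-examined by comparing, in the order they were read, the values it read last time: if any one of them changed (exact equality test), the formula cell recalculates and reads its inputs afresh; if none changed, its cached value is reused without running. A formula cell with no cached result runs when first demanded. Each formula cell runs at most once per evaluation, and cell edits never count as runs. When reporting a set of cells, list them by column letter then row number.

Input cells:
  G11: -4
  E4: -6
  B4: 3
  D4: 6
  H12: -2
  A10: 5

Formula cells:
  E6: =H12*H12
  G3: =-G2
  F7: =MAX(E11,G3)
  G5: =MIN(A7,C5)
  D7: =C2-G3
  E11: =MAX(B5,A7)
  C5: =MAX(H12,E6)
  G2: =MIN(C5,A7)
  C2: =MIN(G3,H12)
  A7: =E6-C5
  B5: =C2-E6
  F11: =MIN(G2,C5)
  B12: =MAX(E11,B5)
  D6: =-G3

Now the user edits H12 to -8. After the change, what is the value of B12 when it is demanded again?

Demanding B12 again yields 0.
Note where the cutoff bites: G3 is checked, finds nothing changed, and keeps its cache.

First demand of the output computes:
  E6 = -2 * -2 = 4
  C5 = MAX(-2, 4) = 4
  A7 = 4 - 4 = 0
  G2 = MIN(4, 0) = 0
  G3 = -(0) = 0
  C2 = MIN(0, -2) = -2
  B5 = -2 - 4 = -6
  E11 = MAX(-6, 0) = 0
  B12 = MAX(0, -6) = 0

After the edit, cleaning proceeds:
  E6: a read changed (H12 -2->-8; H12 -2->-8) — executes, giving 64.
  C5: a read changed (H12 -2->-8; E6 4->64) — executes, giving 64.
  A7: a read changed (E6 4->64; C5 4->64) — executes, giving 0 — identical to its old value.
  G2: a read changed (C5 4->64) — executes, giving 0 — identical to its old value.
  G3: dirty, but its reads are unchanged (G2 unchanged); cached 0 stands.
  C2: a read changed (H12 -2->-8) — executes, giving -8.
  B5: a read changed (C2 -2->-8; E6 4->64) — executes, giving -72.
  E11: a read changed (B5 -6->-72) — executes, giving 0 — identical to its old value.
  B12: a read changed (B5 -6->-72) — executes, giving 0 — identical to its old value.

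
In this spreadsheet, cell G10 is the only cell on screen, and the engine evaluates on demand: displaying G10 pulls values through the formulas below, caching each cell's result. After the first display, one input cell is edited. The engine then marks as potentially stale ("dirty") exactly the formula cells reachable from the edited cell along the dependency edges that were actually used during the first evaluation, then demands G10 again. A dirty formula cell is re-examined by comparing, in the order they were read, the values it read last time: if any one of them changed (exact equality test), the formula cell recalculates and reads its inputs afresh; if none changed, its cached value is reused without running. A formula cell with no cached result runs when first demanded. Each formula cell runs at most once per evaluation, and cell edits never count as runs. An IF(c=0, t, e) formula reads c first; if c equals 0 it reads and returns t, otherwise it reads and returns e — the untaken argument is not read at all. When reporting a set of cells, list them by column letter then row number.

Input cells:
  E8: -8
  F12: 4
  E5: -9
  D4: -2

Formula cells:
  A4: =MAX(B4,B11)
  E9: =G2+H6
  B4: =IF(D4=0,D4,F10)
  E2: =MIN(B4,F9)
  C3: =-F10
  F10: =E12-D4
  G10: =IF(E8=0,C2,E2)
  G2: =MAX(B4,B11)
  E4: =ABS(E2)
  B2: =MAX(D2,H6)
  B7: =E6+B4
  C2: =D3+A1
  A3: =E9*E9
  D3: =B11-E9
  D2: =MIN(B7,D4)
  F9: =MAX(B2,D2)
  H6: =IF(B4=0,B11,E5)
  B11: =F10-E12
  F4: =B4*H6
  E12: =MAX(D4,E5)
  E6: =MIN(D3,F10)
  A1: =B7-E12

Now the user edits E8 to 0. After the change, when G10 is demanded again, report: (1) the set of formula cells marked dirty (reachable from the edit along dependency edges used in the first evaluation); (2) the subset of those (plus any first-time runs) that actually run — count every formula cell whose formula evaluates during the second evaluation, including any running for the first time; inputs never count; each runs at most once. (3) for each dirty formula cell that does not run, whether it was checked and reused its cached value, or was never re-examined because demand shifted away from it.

Initial pass — values computed on the first demand:
  E12 = MAX(-2, -9) = -2
  F10 = -2 - -2 = 0
  B4 = IF(D4=0: D4=-2 -> else branch F10) = 0
  B11 = 0 - -2 = 2
  G2 = MAX(0, 2) = 2
  H6 = IF(B4=0: B4=0 -> then branch B11) = 2
  E9 = 2 + 2 = 4
  D3 = 2 - 4 = -2
  E6 = MIN(-2, 0) = -2
  B7 = -2 + 0 = -2
  D2 = MIN(-2, -2) = -2
  B2 = MAX(-2, 2) = 2
  F9 = MAX(2, -2) = 2
  E2 = MIN(0, 2) = 0
  G10 = IF(E8=0: E8=-8 -> else branch E2) = 0

Second demand — change propagation:
  A1: newly demanded (no cache) — executes and yields 0.
  C2: newly demanded (no cache) — executes and yields -2.
  G10: re-runs because E8 -8->0; new result -2.

The important point: the flipped condition pulls in fresh nodes; A1, C2 run for the first time.

Dirty set: G10.
Run set: A1, C2, G10 (3 run).
All dirty formula cells ended up running.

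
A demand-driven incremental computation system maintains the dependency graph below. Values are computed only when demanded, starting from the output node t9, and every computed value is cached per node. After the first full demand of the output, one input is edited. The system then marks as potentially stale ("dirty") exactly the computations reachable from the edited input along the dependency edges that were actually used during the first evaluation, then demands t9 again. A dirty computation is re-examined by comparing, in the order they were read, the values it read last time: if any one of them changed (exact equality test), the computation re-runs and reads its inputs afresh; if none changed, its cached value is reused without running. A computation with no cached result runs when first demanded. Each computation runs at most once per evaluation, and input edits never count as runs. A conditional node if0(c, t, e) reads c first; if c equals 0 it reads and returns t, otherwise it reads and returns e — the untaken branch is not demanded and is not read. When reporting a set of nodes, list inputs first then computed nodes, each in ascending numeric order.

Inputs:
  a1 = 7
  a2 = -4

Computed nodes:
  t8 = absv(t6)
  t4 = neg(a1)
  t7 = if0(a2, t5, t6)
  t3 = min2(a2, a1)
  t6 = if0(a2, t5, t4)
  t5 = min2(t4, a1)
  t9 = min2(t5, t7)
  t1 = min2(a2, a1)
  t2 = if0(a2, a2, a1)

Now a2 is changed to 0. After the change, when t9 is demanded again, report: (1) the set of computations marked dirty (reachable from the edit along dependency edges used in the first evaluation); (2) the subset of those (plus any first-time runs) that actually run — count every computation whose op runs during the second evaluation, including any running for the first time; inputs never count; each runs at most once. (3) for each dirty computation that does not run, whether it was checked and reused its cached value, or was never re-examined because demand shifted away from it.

Marked dirty: t6, t7, t9.
Computations that run: t7 — 1 in total.
Checked but reused from cache: t9.
Never re-examined (demand shifted away): t6.
Key observation: a condition flipped, so demand moved to the other branch — t6 is never re-examined.

First evaluation (everything demanded from the output):
  t4 = neg(7) = -7
  t5 = min2(-7, 7) = -7
  t6 = if0(a2=-4 -> else branch t4) = -7
  t7 = if0(a2=-4 -> else branch t6) = -7
  t9 = min2(-7, -7) = -7

Propagation after the edit:
  t6: marked dirty but never re-examined — demand shifted away from it.
  t7: runs — a2 -4->0; result -7 (same value as before).
  t9: checked — values it read are unchanged (t5 unchanged, t7 unchanged); reused cached -7 without running.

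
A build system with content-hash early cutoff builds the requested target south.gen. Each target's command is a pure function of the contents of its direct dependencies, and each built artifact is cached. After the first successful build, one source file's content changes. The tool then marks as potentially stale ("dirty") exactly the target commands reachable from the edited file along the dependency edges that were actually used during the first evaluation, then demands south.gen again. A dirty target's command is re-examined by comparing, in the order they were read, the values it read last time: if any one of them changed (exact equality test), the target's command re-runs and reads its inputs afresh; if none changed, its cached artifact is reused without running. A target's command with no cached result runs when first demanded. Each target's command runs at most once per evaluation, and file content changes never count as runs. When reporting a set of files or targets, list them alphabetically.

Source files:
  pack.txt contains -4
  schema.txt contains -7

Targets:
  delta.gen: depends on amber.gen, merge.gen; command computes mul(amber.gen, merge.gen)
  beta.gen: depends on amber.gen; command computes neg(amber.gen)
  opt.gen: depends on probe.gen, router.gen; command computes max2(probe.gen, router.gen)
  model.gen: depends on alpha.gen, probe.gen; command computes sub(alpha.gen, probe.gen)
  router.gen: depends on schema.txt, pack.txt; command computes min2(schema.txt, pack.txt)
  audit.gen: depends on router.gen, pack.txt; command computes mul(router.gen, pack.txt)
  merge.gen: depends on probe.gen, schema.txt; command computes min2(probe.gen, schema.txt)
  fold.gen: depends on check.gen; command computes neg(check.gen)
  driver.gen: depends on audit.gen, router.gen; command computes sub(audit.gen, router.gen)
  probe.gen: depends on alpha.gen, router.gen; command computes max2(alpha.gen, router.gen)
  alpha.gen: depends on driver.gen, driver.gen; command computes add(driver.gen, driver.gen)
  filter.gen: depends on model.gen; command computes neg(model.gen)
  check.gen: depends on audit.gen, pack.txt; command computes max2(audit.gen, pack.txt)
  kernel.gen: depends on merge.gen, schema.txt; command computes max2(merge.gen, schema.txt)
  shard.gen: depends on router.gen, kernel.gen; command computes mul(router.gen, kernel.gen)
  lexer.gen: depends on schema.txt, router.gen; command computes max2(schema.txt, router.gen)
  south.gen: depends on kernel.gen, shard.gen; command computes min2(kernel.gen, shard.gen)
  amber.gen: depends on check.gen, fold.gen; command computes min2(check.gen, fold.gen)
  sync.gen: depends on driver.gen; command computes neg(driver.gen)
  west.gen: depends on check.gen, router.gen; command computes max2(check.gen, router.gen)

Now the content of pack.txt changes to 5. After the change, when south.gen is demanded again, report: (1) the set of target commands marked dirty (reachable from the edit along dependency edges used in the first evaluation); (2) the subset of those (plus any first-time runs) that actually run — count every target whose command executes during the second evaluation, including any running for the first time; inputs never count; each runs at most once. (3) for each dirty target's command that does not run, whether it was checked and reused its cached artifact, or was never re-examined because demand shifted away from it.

Marked dirty: alpha.gen, audit.gen, driver.gen, kernel.gen, merge.gen, probe.gen, router.gen, shard.gen, south.gen.
Target commands that run: alpha.gen, audit.gen, driver.gen, merge.gen, probe.gen, router.gen — 6 in total.
Checked but reused from cache: kernel.gen, shard.gen, south.gen.
Key observation: the cutoff stops propagation at kernel.gen — its inputs' values are unchanged, so it reuses its cache.

First evaluation (everything demanded from the output):
  router.gen = min2(-7, -4) = -7
  audit.gen = mul(-7, -4) = 28
  driver.gen = sub(28, -7) = 35
  alpha.gen = add(35, 35) = 70
  probe.gen = max2(70, -7) = 70
  merge.gen = min2(70, -7) = -7
  kernel.gen = max2(-7, -7) = -7
  shard.gen = mul(-7, -7) = 49
  south.gen = min2(-7, 49) = -7

Propagation after the edit:
  router.gen: runs — pack.txt -4->5; result -7 (same value as before).
  audit.gen: runs — pack.txt -4->5; result -35.
  driver.gen: runs — audit.gen 28->-35; result -28.
  alpha.gen: runs — driver.gen 35->-28; driver.gen 35->-28; result -56.
  probe.gen: runs — alpha.gen 70->-56; result -7.
  merge.gen: runs — probe.gen 70->-7; result -7 (same value as before).
  kernel.gen: checked — values it read are unchanged (merge.gen unchanged, schema.txt unchanged); reused cached -7 without running.
  shard.gen: checked — values it read are unchanged (router.gen unchanged, kernel.gen unchanged); reused cached 49 without running.
  south.gen: checked — values it read are unchanged (kernel.gen unchanged, shard.gen unchanged); reused cached -7 without running.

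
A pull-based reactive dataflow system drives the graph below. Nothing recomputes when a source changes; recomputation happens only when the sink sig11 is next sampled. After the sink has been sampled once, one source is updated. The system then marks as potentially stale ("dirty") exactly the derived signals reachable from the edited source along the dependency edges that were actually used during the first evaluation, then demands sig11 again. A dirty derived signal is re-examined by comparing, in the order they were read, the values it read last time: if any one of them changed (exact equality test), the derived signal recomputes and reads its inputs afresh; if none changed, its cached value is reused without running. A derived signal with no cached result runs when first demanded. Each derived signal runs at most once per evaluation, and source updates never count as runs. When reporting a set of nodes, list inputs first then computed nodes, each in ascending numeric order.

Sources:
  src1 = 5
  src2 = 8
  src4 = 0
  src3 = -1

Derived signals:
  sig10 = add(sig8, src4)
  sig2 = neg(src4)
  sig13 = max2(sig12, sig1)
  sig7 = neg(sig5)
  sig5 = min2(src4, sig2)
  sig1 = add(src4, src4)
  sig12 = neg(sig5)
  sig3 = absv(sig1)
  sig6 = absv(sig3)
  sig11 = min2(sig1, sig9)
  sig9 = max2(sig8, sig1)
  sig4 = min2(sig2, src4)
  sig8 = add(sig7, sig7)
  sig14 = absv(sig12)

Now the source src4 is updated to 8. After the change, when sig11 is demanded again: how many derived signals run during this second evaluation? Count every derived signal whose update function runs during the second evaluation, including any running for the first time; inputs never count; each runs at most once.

First evaluation (everything demanded from the output):
  sig1 = add(0, 0) = 0
  sig2 = neg(0) = 0
  sig5 = min2(0, 0) = 0
  sig7 = neg(0) = 0
  sig8 = add(0, 0) = 0
  sig9 = max2(0, 0) = 0
  sig11 = min2(0, 0) = 0

Propagation after the edit:
  sig1: runs — src4 0->8; src4 0->8; result 16.
  sig2: runs — src4 0->8; result -8.
  sig5: runs — src4 0->8; sig2 0->-8; result -8.
  sig7: runs — sig5 0->-8; result 8.
  sig8: runs — sig7 0->8; sig7 0->8; result 16.
  sig9: runs — sig8 0->16; sig1 0->16; result 16.
  sig11: runs — sig1 0->16; sig9 0->16; result 16.

Derived signals that run: sig1, sig2, sig5, sig7, sig8, sig9, sig11 — 7 in total.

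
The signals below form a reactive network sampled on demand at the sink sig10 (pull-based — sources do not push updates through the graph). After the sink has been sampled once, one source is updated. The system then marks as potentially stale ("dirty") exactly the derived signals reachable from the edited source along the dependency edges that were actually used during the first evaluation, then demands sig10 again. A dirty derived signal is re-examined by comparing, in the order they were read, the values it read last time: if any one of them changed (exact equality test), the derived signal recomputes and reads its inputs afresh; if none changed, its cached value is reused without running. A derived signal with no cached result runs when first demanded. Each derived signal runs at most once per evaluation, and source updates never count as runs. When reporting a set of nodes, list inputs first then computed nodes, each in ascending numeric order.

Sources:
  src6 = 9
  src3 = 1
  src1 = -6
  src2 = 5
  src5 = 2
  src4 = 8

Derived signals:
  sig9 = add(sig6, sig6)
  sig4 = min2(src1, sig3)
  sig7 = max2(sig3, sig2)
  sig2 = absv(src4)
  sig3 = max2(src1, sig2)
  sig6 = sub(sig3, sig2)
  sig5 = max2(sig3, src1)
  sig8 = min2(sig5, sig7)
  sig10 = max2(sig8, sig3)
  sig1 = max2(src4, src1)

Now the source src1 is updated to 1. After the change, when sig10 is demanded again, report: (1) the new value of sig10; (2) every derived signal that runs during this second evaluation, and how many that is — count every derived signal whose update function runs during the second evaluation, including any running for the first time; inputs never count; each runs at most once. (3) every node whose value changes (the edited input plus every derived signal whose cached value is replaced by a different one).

Initial pass — values computed on the first demand:
  sig2 = absv(8) = 8
  sig3 = max2(-6, 8) = 8
  sig5 = max2(8, -6) = 8
  sig7 = max2(8, 8) = 8
  sig8 = min2(8, 8) = 8
  sig10 = max2(8, 8) = 8

Second demand — change propagation:
  sig3: re-runs because src1 -6->1; new result 8 (unchanged).
  sig5: re-runs because src1 -6->1; new result 8 (unchanged).
  sig7: re-examined; everything it read last time is the same (sig3 unchanged, sig2 unchanged) — cache 8 kept, no run.
  sig8: re-examined; everything it read last time is the same (sig5 unchanged, sig7 unchanged) — cache 8 kept, no run.
  sig10: re-examined; everything it read last time is the same (sig8 unchanged, sig3 unchanged) — cache 8 kept, no run.

The important point: at sig7 every value read last time is unchanged, so the dirty flag clears without a run.

sig10 now evaluates to 8.
Run set: sig3, sig5 (2 run).
Changed values: src1.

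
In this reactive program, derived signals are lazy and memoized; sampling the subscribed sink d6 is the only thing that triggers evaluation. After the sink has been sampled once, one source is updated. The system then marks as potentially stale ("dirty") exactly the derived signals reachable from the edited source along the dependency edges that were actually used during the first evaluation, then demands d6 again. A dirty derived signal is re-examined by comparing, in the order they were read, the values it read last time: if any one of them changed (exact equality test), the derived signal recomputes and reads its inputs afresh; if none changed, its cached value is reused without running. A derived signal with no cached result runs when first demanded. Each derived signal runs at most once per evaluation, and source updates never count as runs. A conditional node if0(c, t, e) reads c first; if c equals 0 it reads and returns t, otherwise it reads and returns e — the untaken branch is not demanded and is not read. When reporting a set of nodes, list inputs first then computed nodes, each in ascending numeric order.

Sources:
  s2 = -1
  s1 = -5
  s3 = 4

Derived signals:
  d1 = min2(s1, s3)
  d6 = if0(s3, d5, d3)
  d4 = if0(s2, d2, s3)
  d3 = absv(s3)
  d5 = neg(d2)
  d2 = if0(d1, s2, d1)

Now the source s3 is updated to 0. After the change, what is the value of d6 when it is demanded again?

Demanding d6 again yields 5.
Note the branch switch — demand abandons d3, which is never re-examined.

First demand of the output computes:
  d3 = absv(4) = 4
  d6 = if0(s3=4 -> else branch d3) = 4

After the edit, cleaning proceeds:
  d1: had never run; runs now, result -5.
  d2: had never run; runs now, result -5.
  d3: stays stale; no demand reaches it after the flip.
  d5: had never run; runs now, result 5.
  d6: a read changed (s3 4->0) — executes, giving 5.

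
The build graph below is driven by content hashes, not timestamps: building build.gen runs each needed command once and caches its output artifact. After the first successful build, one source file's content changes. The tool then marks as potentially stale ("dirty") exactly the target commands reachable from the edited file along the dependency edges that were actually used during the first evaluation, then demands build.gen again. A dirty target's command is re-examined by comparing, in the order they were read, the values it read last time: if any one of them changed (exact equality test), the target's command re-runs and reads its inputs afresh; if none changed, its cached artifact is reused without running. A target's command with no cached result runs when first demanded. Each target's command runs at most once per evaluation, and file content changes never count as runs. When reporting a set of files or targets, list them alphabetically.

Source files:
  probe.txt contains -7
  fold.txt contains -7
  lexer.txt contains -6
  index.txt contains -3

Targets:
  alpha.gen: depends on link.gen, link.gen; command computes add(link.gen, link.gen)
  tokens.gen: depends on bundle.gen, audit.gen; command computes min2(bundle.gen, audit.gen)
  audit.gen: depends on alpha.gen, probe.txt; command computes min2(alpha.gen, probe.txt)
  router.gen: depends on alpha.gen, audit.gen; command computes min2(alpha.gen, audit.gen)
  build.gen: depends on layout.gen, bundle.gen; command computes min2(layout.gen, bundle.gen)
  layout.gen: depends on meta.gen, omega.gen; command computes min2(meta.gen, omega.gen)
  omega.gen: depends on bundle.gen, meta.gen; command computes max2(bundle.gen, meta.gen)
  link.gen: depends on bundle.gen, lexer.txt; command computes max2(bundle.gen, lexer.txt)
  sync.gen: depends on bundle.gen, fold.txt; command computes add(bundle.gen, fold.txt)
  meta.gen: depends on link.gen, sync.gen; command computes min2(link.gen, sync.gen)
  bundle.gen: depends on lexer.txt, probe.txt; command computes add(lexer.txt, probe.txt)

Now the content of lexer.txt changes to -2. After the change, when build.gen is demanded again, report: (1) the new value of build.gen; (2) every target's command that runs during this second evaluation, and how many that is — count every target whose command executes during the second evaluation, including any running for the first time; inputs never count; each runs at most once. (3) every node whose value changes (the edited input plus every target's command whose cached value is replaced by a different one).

build.gen now evaluates to -16.
Run set: build.gen, bundle.gen, layout.gen, link.gen, meta.gen, omega.gen, sync.gen (7 run).
Changed values: build.gen, bundle.gen, layout.gen, lexer.txt, link.gen, meta.gen, omega.gen, sync.gen.

Initial pass — values computed on the first demand:
  bundle.gen = add(-6, -7) = -13
  link.gen = max2(-13, -6) = -6
  sync.gen = add(-13, -7) = -20
  meta.gen = min2(-6, -20) = -20
  omega.gen = max2(-13, -20) = -13
  layout.gen = min2(-20, -13) = -20
  build.gen = min2(-20, -13) = -20

Second demand — change propagation:
  bundle.gen: re-runs because lexer.txt -6->-2; new result -9.
  link.gen: re-runs because bundle.gen -13->-9; lexer.txt -6->-2; new result -2.
  sync.gen: re-runs because bundle.gen -13->-9; new result -16.
  meta.gen: re-runs because link.gen -6->-2; sync.gen -20->-16; new result -16.
  omega.gen: re-runs because bundle.gen -13->-9; meta.gen -20->-16; new result -9.
  layout.gen: re-runs because meta.gen -20->-16; omega.gen -13->-9; new result -16.
  build.gen: re-runs because layout.gen -20->-16; bundle.gen -13->-9; new result -16.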